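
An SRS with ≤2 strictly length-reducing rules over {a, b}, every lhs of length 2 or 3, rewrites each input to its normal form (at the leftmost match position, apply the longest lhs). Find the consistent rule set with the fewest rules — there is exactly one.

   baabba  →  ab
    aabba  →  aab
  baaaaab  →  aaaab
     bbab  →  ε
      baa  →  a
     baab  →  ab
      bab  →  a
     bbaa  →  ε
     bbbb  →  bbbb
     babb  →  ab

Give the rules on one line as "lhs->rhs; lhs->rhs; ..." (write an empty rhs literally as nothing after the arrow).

  | baabba => abba => ab
  | aabba => aab
  | baaaaab => aaaab
  | bbab => ba => ε

ba->; bab->a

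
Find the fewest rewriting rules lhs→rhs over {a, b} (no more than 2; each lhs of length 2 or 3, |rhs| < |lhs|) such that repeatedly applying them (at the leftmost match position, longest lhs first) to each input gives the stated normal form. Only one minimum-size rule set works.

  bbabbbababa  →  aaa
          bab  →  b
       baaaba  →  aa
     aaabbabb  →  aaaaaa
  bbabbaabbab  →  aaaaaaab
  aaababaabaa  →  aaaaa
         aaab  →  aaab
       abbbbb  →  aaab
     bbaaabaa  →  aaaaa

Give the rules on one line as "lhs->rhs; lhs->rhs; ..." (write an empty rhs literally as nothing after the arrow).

  | bbabbbababa => aabbbababa => aaabababa => aaababa => aaaba => aaa
  | bab => b
  | baaaba => aaba => aa
  | aaabbabb => aaaaabb => aaaaaa

ba->; bb->a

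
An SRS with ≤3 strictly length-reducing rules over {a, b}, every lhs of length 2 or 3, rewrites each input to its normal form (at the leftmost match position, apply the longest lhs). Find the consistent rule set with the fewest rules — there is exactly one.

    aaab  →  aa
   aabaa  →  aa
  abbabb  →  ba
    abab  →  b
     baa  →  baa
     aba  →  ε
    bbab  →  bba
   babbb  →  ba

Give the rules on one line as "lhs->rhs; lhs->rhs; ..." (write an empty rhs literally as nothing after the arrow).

ab->; aba->; bab->ba

  | aaab => aa
  | aabaa => aa
  | abbabb => babb => bab => ba
  | abab => b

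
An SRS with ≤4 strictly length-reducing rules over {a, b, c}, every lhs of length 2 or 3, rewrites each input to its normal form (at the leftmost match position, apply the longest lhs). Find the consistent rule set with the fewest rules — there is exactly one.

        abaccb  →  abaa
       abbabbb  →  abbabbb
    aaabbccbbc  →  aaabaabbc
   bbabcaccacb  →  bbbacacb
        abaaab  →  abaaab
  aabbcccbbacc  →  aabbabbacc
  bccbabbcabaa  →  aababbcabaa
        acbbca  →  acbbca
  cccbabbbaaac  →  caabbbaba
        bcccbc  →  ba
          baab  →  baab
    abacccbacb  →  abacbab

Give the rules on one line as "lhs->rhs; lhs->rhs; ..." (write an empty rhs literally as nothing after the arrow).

  | abaccb => abaa
  | abbabbb
  | aaabbccbbc => aaabaabbc
  | bbabcaccacb => bbaaccacb => bbbacacb

aac->ba; abc->a; bcc->aa; ccb->a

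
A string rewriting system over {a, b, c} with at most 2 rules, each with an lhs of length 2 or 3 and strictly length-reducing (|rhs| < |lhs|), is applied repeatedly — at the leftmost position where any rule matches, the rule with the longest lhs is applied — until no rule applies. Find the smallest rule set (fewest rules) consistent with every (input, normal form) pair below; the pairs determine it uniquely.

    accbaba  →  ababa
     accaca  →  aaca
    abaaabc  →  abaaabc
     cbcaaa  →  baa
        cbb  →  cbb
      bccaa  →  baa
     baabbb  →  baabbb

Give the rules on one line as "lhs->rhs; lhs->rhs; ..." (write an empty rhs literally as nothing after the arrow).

bca->cb; cc->

  | accbaba => ababa
  | accaca => aaca
  | abaaabc
  | cbcaaa => ccbaa => baa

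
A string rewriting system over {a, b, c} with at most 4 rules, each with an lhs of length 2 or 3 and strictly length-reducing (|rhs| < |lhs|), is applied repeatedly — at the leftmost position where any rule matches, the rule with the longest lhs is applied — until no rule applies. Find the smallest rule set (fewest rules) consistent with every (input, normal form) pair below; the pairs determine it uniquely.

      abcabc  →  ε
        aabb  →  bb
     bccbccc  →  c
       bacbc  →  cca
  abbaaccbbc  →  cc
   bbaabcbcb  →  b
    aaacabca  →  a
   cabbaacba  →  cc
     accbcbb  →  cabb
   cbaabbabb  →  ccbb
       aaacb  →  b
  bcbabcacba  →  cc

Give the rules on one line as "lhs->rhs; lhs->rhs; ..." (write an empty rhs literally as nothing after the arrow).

aa->; ac->; ba->c; bc->a

  | abcabc => aaabc => abc => aa => ε
  | aabb => bb
  | bccbccc => acbccc => bccc => acc => c
  | bacbc => ccbc => cca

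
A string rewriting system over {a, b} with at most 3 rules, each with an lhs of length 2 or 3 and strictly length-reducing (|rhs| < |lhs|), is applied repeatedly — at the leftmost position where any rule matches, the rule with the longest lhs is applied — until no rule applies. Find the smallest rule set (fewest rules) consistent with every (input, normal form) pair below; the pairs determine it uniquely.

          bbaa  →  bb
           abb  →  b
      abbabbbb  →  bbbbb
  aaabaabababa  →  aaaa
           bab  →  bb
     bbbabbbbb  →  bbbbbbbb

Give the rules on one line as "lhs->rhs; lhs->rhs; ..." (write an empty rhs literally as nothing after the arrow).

  | bbaa => bba => bb
  | abb => b
  | abbabbbb => babbbb => bbbbb
  | aaabaabababa => aaaabababa => aaaababa => aaaaba => aaaa

ab->; ba->b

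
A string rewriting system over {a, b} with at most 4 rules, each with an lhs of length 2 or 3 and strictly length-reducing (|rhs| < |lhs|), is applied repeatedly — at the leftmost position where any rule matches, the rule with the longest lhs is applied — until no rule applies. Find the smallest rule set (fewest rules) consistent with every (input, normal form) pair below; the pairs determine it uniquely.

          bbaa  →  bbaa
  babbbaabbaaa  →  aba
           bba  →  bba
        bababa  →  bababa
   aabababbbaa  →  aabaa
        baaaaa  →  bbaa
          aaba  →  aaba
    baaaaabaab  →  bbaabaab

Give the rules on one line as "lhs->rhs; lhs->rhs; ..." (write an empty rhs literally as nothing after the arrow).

aaa->b; abb->; bbb->ab

  | bbaa
  | babbbaabbaaa => bbaabbaaa => bbaaaa => bbba => aba
  | bba
  | bababa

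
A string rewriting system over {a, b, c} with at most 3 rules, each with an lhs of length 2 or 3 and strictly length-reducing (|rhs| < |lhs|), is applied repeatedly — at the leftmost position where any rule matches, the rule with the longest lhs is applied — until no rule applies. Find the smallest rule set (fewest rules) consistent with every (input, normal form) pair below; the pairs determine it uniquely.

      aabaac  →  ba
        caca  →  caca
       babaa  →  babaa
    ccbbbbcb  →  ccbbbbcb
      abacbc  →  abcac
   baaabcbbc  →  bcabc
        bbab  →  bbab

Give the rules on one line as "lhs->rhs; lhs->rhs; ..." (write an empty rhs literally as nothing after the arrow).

aab->; aac->ba; acb->ca

  | aabaac => aac => ba
  | caca
  | babaa
  | ccbbbbcb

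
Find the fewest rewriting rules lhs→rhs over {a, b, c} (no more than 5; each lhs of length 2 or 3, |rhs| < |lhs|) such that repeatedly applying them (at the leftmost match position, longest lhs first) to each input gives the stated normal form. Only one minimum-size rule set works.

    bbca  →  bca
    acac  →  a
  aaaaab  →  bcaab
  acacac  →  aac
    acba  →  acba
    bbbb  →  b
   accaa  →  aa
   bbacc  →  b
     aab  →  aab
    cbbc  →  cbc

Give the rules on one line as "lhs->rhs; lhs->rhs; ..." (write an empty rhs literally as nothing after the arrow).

  | bbca => bca
  | acac => a
  | aaaaab => bcaab
  | acacac => aac

aaa->bc; acc->; bb->b; cac->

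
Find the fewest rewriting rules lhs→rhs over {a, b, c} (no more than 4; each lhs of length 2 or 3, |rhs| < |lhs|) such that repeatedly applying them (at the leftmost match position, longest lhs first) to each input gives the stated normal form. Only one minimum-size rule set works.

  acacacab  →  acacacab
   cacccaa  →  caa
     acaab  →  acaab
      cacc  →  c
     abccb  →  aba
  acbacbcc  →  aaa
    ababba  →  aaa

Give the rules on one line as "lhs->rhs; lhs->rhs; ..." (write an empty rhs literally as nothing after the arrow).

  | acacacab
  | cacccaa => ccaa => caa
  | acaab
  | cacc => c

acc->; bab->c; cb->a; cc->c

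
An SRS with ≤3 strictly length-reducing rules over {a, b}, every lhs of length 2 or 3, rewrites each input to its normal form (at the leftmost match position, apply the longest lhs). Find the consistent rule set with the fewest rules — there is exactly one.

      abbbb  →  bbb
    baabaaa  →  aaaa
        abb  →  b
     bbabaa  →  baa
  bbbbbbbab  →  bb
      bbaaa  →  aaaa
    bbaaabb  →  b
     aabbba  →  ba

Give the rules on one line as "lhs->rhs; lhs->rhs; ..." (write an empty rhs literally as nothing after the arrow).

ab->b; abb->b; bba->aa

  | abbbb => bbb
  | baabaaa => babaaa => bbaaa => aaaa
  | abb => b
  | bbabaa => aabaa => abaa => baa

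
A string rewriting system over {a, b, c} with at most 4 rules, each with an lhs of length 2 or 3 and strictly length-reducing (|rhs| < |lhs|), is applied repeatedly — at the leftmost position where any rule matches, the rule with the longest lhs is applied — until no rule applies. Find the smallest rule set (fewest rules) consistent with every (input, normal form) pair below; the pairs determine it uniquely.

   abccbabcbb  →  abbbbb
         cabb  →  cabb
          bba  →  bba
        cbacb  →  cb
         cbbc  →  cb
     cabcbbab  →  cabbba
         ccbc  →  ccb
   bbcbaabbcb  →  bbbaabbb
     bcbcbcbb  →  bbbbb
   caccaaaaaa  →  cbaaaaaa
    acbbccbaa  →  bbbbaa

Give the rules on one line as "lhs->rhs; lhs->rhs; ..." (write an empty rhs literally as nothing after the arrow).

ac->b; bab->ba; bc->b; cbb->cb

  | abccbabcbb => abcbabcbb => abbabcbb => abbacbb => abbbbb
  | cabb
  | bba
  | cbacb => cbbb => cbb => cb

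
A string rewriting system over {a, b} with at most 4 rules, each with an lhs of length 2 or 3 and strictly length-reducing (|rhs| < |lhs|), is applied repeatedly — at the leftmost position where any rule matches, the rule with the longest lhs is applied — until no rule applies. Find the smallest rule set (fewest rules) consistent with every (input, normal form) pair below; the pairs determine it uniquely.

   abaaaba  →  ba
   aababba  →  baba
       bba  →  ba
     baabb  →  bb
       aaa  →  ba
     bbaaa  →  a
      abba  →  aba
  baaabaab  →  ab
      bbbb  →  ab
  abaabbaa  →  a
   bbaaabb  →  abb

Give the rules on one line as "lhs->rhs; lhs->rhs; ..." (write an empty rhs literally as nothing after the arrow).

  | abaaaba => aaba => bba => ba
  | aababba => bbabba => babba => baba
  | bba => ba
  | baabb => bb

aa->b; baa->; bba->ba; bbb->a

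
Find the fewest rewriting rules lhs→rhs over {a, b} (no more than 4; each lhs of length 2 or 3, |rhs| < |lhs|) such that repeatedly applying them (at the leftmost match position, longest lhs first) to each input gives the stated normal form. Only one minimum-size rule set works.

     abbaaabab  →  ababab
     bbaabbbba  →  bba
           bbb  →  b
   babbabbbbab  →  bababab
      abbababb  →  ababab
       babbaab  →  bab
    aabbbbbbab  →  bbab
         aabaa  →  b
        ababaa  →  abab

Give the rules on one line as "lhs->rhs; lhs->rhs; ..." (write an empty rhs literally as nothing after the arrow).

  | abbaaabab => abaaabab => ababab
  | bbaabbbba => bbbbbba => bbbba => bba
  | bbb => b
  | babbabbbbab => bababbbbab => bababbbab => bababbab => bababab

aa->; abb->ab; bbb->b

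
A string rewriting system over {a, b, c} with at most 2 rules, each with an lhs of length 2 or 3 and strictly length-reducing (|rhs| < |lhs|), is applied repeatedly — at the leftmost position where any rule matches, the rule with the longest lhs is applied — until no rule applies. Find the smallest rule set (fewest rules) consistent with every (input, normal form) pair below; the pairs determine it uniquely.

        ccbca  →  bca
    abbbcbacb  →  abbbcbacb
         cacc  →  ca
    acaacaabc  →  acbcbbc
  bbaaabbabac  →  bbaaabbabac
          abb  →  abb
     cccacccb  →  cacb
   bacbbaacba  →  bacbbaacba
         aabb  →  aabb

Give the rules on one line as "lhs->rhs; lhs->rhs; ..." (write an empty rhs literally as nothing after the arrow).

  | ccbca => bca
  | abbbcbacb
  | cacc => ca
  | acaacaabc => acbcaabc => acbcbbc

caa->cb; cc->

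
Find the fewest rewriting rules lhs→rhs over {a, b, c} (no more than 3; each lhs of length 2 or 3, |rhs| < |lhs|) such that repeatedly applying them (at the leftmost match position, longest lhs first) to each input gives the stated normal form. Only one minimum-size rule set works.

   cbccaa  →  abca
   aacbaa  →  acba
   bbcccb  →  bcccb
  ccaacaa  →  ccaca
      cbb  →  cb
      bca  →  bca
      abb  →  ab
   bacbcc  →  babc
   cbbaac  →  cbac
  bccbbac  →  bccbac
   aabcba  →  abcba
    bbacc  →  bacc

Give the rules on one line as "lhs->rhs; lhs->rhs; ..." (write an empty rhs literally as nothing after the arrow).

  | cbccaa => abcaa => abca
  | aacbaa => acbaa => acba
  | bbcccb => bcccb
  | ccaacaa => ccacaa => ccaca

aa->a; bb->b; cbc->ab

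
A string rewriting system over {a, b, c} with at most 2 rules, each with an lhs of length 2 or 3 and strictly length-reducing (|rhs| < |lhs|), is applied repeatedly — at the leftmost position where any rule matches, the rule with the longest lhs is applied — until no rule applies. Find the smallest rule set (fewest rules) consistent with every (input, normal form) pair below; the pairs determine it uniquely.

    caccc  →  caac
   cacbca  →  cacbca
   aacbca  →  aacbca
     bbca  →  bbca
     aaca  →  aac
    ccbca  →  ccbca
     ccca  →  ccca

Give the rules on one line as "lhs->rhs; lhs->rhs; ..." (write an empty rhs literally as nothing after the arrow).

aca->ac; acc->aa

  | caccc => caac
  | cacbca
  | aacbca
  | bbca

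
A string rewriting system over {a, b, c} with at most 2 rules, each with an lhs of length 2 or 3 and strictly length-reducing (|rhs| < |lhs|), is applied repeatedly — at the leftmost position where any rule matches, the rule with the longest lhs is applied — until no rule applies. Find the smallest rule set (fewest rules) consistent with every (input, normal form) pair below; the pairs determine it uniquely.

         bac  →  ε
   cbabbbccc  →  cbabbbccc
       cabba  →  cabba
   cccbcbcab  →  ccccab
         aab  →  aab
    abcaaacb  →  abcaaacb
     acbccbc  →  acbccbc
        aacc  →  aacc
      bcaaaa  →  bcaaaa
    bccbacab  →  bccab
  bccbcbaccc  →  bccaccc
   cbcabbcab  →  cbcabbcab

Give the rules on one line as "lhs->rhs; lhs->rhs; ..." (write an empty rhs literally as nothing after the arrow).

bac->; bcb->

  | bac => ε
  | cbabbbccc
  | cabba
  | cccbcbcab => ccccab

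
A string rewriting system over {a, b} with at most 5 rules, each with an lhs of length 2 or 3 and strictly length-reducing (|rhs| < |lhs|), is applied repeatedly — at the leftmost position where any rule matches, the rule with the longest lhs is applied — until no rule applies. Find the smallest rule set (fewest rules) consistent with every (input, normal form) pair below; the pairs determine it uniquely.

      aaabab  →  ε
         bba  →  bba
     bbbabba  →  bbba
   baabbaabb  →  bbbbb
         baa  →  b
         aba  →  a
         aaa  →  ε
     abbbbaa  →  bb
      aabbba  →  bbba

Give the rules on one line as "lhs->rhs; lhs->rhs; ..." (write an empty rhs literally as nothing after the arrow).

  | aaabab => abbab => ab => ε
  | bba
  | bbbabba => bbba
  | baabbaabb => bbbaabb => bbbbb

aa->; aaa->ab; ab->; abb->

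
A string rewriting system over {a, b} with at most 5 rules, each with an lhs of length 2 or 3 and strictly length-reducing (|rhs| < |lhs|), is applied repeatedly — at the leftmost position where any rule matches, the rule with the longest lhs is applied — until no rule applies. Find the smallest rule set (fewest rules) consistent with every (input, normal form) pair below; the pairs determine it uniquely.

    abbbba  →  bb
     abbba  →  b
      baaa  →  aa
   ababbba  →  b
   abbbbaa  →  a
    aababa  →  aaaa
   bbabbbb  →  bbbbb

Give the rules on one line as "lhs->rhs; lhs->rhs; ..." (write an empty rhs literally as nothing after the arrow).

ab->a; abb->bb; ba->; bba->ab

  | abbbba => bbbba => bbab => abb => bb
  | abbba => bbba => bab => b
  | baaa => aa
  | ababbba => aabbba => abbba => bbba => bab => b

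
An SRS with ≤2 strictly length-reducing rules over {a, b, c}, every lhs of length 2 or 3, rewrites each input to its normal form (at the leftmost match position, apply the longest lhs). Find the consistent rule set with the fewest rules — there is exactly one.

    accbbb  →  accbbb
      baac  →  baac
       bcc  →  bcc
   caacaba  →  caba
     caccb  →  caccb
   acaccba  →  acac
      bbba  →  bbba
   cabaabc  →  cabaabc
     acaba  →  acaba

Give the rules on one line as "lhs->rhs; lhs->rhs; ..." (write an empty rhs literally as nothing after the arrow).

  | accbbb
  | baac
  | bcc
  | caacaba => caba

caa->; cba->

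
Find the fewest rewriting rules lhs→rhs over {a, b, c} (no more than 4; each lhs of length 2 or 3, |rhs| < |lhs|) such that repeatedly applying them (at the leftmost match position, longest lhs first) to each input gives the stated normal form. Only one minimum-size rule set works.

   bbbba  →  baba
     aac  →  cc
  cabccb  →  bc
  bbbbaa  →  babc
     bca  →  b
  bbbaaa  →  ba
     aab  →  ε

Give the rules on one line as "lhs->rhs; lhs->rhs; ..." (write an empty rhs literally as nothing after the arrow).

aa->c; bbb->ba; ca->; cb->

  | bbbba => baba
  | aac => cc
  | cabccb => bccb => bc
  | bbbbaa => babaa => babc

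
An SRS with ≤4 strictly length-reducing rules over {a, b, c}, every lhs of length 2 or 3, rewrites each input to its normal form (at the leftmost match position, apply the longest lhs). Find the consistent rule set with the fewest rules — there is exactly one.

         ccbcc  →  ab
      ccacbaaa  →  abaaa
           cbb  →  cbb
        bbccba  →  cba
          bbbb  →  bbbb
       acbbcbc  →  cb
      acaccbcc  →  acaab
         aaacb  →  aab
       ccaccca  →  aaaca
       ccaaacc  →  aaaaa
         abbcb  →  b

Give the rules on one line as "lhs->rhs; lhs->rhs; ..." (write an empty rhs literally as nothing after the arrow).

  | ccbcc => abcc => abc => ab
  | ccacbaaa => aacbaaa => abaaa
  | cbb
  | bbccba => bbcba => bcba => cba

acb->b; bc->b; bcb->cb; cc->a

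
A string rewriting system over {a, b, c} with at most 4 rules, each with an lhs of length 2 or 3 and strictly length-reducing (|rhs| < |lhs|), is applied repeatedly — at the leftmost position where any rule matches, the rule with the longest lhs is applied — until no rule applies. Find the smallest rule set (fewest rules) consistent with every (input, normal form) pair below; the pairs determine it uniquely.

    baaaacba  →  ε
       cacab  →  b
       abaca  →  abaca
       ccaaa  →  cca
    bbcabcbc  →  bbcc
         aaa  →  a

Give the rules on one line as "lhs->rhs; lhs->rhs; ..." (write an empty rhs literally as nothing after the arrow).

aa->; bcb->a; cac->a

  | baaaacba => baacba => bcba => aa => ε
  | cacab => aab => b
  | abaca
  | ccaaa => cca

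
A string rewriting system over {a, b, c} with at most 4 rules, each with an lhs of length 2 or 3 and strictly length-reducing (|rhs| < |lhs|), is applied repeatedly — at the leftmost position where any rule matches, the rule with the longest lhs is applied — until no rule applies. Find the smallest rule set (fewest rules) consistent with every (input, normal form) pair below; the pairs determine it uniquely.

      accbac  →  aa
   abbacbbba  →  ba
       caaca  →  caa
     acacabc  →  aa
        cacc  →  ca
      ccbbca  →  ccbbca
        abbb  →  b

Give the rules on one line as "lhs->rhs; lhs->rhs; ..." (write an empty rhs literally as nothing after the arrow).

aaa->aa; ab->a; abb->; ac->a

  | accbac => acbac => abac => aac => aa
  | abbacbbba => acbbba => abbba => ba
  | caaca => caaa => caa
  | acacabc => aacabc => aaabc => aabc => aac => aa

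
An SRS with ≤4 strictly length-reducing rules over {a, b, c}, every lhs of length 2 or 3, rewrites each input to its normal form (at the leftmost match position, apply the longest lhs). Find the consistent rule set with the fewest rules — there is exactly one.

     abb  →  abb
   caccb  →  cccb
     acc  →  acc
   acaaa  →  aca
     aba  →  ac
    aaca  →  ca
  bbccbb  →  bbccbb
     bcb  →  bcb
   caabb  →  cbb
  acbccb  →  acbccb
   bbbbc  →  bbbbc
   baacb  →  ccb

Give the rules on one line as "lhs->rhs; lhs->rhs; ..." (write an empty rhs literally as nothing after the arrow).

  | abb
  | caccb => cccb
  | acc
  | acaaa => aca

aa->; ba->c; cac->cc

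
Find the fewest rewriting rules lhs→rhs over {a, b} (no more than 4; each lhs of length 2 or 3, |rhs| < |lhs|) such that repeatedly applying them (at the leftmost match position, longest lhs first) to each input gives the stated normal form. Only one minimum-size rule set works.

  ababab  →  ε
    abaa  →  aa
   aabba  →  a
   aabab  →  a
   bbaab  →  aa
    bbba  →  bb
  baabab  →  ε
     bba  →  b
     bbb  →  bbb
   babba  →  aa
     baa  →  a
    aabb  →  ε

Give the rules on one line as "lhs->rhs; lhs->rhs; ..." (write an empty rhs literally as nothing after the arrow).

ab->; ba->; bab->aa

  | ababab => abab => ab => ε
  | abaa => aa
  | aabba => aba => a
  | aabab => aab => a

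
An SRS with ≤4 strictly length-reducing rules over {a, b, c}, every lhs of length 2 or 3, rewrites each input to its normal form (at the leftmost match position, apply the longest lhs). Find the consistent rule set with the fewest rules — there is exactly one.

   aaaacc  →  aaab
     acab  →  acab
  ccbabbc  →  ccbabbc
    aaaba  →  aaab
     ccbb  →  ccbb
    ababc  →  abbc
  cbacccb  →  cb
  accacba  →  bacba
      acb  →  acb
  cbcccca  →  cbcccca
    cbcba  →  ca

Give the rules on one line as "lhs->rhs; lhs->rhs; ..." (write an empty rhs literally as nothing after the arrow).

  | aaaacc => aaab
  | acab
  | ccbabbc
  | aaaba => aaab

aba->ab; acc->b; bcb->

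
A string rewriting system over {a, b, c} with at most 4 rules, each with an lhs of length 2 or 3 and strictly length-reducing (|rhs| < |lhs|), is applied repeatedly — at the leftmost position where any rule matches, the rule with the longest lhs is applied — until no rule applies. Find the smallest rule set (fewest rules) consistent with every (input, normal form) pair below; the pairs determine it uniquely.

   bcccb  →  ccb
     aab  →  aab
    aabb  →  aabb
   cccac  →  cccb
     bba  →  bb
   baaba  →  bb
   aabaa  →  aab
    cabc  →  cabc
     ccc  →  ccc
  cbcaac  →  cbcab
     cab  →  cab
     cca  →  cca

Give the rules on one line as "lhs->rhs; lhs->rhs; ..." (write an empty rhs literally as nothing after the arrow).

ac->b; ba->b; bcc->c

  | bcccb => ccb
  | aab
  | aabb
  | cccac => cccb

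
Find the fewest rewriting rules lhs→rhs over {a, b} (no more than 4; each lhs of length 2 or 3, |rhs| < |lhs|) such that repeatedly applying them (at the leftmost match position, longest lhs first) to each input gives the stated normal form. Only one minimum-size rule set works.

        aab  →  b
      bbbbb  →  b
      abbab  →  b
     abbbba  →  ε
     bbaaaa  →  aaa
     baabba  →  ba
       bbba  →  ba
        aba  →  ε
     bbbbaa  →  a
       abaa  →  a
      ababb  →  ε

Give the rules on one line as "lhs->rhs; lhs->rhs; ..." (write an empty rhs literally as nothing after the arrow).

  | aab => ab => b
  | bbbbb => bbb => b
  | abbab => bbab => b
  | abbbba => bbbba => bba => ε

ab->b; aba->; bb->; bba->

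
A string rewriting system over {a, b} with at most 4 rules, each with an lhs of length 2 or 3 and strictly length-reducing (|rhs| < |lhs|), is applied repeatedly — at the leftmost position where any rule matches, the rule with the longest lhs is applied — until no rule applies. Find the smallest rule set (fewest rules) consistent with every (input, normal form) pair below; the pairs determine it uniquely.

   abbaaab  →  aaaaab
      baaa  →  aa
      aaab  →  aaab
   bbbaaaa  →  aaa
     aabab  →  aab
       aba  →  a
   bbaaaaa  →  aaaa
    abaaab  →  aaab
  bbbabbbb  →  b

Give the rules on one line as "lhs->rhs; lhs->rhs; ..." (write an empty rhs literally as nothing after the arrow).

abb->aa; ba->; bb->b

  | abbaaab => aaaaab
  | baaa => aa
  | aaab
  | bbbaaaa => bbaaaa => baaaa => aaa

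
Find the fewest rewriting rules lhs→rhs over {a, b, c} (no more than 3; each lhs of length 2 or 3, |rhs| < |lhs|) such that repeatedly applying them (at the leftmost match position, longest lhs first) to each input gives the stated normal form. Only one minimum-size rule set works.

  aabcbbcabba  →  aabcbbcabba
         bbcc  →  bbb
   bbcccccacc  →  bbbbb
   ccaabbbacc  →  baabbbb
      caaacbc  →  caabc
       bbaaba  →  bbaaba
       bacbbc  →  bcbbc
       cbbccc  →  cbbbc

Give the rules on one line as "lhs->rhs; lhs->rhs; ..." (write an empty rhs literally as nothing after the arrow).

  | aabcbbcabba
  | bbcc => bbb
  | bbcccccacc => bbbcccacc => bbbbcacc => bbbbcc => bbbbb
  | ccaabbbacc => baabbbacc => baabbbcc => baabbbb

ac->; bac->bc; cc->b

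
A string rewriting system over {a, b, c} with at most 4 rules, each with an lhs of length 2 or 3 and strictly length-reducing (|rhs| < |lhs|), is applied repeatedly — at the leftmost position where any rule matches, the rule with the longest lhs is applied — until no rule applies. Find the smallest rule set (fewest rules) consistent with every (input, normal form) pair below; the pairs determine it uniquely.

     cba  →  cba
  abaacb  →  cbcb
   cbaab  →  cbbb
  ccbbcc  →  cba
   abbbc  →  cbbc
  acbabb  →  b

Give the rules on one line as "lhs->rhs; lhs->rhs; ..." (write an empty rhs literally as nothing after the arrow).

aa->b; ab->c; bab->a; cc->a

  | cba
  | abaacb => caacb => cbcb
  | cbaab => cbbb
  | ccbbcc => abbcc => cbcc => cba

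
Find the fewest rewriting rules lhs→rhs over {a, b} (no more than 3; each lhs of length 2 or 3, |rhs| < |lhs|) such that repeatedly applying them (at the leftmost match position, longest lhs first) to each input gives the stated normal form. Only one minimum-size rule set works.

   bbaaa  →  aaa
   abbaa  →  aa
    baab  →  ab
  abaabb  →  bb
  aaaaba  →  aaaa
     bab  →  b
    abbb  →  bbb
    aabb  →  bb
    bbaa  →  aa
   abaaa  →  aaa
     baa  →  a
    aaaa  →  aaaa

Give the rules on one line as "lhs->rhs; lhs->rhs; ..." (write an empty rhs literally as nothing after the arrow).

abb->bb; ba->; bba->a

  | bbaaa => aaa
  | abbaa => bbaa => aa
  | baab => ab
  | abaabb => aabb => abb => bb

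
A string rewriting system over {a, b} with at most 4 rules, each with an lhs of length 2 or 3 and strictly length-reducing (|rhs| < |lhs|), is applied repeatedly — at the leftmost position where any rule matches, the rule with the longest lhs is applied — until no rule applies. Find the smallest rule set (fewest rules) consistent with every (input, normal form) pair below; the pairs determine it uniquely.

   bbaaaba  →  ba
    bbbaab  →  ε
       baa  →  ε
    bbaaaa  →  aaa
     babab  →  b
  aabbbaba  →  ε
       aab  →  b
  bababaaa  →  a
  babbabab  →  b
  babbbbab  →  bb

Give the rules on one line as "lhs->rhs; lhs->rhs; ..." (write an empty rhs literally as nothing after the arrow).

  | bbaaaba => aaba => aba => ba
  | bbbaab => bab => ε
  | baa => ε
  | bbaaaa => aaa

ab->b; baa->; bab->; bba->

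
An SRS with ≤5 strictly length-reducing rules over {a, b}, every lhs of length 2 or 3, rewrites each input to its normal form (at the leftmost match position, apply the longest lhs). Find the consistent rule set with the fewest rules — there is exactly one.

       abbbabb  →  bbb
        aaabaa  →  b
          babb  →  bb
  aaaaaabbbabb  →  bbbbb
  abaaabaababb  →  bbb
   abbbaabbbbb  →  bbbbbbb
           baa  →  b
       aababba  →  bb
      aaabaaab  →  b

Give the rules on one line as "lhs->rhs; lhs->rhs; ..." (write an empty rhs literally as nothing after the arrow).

aa->b; ab->; ba->; baa->b

  | abbbabb => bbabb => bbb
  | aaabaa => babaa => baa => b
  | babb => bb
  | aaaaaabbbabb => baaaabbbabb => baabbbabb => bbbbabb => bbbbb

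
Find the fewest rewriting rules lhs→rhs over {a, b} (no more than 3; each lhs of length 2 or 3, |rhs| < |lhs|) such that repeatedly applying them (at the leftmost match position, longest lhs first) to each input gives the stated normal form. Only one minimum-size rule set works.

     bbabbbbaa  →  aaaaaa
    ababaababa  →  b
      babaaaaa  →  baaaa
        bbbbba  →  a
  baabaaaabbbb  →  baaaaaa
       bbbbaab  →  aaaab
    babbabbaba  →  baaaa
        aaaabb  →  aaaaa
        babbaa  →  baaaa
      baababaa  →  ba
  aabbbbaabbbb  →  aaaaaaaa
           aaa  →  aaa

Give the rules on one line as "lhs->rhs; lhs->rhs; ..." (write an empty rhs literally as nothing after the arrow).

aba->; bb->a

  | bbabbbbaa => aabbbbaa => aaabbaa => aaaaaa
  | ababaababa => baababa => baba => b
  | babaaaaa => baaaa
  | bbbbba => abbba => aaba => a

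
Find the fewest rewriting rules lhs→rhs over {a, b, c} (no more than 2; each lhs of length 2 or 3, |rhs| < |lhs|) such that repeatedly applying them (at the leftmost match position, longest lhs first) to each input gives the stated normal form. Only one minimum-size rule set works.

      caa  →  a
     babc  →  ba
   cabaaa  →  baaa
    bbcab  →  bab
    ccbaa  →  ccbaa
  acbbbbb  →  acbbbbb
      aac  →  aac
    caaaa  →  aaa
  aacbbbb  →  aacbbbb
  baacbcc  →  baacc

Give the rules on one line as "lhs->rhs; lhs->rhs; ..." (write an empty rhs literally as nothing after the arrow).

  | caa => a
  | babc => ba
  | cabaaa => baaa
  | bbcab => bab

bc->; ca->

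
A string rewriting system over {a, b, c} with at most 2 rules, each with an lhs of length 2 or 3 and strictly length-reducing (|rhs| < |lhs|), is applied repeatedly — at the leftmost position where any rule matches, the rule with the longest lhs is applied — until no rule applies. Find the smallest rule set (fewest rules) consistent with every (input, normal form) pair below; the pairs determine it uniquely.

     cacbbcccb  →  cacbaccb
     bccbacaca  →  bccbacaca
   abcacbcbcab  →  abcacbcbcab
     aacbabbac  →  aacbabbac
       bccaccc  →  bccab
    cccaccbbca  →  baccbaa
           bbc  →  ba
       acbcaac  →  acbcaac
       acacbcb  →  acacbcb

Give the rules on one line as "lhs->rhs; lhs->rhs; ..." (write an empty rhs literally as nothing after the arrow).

bbc->ba; ccc->b

  | cacbbcccb => cacbaccb
  | bccbacaca
  | abcacbcbcab
  | aacbabbac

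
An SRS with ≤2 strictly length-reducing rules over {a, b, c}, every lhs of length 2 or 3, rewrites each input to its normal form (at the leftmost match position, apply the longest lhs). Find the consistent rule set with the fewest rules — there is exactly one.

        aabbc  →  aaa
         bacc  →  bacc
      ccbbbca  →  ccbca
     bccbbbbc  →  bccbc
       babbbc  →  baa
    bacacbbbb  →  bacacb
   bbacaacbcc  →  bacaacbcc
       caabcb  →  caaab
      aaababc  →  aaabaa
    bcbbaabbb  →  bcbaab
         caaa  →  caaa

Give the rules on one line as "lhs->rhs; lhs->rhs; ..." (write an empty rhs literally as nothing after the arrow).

  | aabbc => aabc => aaa
  | bacc
  | ccbbbca => ccbbca => ccbca
  | bccbbbbc => bccbbbc => bccbbc => bccbc

abc->aa; bb->b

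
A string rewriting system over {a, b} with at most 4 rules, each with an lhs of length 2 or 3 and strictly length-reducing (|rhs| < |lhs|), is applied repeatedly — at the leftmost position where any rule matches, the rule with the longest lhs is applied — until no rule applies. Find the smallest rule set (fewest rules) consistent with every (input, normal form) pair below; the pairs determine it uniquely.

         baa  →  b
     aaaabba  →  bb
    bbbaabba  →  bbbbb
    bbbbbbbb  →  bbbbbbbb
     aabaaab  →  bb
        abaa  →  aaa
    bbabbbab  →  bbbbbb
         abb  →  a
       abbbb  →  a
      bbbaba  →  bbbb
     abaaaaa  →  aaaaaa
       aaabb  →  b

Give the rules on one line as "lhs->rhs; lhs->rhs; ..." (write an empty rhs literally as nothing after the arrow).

aab->ba; ab->a; ba->b

  | baa => ba => b
  | aaaabba => aababa => baaba => baba => bba => bb
  | bbbaabba => bbbabba => bbbbba => bbbbb
  | bbbbbbbb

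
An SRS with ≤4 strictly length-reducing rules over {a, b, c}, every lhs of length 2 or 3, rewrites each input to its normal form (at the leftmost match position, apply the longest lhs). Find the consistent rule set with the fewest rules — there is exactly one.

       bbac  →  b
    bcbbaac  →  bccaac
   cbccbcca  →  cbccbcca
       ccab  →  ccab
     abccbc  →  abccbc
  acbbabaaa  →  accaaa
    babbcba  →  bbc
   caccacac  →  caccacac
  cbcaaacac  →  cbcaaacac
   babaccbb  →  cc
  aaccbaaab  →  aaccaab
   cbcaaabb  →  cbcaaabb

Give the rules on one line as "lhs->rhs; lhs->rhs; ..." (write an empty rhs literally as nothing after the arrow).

ba->; bac->; cbb->cc

  | bbac => b
  | bcbbaac => bccaac
  | cbccbcca
  | ccab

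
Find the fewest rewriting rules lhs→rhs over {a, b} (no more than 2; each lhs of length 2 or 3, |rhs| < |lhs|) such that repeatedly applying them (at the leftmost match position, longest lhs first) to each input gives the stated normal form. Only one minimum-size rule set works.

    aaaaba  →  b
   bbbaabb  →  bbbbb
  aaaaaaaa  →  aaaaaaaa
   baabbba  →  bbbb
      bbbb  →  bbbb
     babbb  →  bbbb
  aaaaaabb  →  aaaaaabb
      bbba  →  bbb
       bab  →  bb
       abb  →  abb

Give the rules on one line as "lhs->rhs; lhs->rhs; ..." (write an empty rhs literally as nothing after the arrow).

aba->ba; ba->b

  | aaaaba => aaaba => aaba => aba => ba => b
  | bbbaabb => bbbabb => bbbbb
  | aaaaaaaa
  | baabbba => babbba => bbbba => bbbb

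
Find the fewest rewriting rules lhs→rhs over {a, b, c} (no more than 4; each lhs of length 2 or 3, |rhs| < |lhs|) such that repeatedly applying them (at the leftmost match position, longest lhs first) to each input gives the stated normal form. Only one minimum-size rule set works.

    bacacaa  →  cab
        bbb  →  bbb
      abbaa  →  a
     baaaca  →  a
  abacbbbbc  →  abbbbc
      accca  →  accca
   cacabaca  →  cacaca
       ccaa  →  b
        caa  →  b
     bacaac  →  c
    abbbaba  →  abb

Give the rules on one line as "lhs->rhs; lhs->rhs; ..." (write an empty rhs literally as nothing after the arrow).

aa->b; aac->; ba->; cb->b

  | bacacaa => cacaa => cacb => cab
  | bbb
  | abbaa => aba => a
  | baaaca => aaca => a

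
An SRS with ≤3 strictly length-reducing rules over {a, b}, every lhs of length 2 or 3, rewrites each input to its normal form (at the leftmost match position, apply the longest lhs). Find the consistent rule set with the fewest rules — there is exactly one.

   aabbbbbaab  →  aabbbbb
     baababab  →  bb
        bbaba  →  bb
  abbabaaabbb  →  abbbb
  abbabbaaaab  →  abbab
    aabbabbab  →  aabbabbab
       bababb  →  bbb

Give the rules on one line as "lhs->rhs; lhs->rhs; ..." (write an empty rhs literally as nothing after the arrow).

  | aabbbbbaab => aabbbbb
  | baababab => babab => bb
  | bbaba => bb
  | abbabaaabbb => abbaabbb => abbbb

aba->; baa->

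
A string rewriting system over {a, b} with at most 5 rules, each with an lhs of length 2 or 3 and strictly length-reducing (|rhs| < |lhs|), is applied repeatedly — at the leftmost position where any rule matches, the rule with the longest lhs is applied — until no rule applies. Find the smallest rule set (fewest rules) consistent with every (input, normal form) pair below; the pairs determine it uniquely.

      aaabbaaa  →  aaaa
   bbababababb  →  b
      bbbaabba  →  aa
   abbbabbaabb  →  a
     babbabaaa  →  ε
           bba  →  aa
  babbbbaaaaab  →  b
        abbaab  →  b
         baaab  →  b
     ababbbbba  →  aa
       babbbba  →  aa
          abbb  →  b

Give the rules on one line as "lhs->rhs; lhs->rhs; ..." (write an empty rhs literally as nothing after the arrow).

  | aaabbaaa => aabbaaa => abbaaa => bbaaa => aaaa
  | bbababababb => aababababb => abbababb => bbababb => aababb => abbb => bbb => ab => b
  | bbbaabba => abaabba => babba => bba => aa
  | abbbabbaabb => bbbabbaabb => ababbaabb => bbbaabb => abaabb => babb => bb => a

ab->b; aba->b; ba->; bb->a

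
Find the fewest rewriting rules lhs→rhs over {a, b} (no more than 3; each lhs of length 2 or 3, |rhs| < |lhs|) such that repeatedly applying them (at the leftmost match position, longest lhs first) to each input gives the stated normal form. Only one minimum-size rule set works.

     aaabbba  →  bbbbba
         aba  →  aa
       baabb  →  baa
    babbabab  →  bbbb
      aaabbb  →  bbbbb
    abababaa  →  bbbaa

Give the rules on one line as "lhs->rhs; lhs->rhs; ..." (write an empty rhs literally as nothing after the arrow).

  | aaabbba => bbbbba
  | aba => aa
  | baabb => baab => baa
  | babbabab => bababab => baabab => baaab => bbbb

aaa->bb; ab->a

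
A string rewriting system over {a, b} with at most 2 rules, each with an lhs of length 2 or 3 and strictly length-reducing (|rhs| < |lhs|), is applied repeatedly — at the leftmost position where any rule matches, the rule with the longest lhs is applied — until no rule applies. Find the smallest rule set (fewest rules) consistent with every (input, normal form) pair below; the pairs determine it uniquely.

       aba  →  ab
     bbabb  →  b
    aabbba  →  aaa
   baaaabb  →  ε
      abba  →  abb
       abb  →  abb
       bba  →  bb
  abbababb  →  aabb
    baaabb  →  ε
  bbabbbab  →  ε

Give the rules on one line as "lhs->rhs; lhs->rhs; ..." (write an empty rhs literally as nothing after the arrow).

ba->b; bbb->

  | aba => ab
  | bbabb => bbbb => b
  | aabbba => aaa
  | baaaabb => baaabb => baabb => babb => bbb => ε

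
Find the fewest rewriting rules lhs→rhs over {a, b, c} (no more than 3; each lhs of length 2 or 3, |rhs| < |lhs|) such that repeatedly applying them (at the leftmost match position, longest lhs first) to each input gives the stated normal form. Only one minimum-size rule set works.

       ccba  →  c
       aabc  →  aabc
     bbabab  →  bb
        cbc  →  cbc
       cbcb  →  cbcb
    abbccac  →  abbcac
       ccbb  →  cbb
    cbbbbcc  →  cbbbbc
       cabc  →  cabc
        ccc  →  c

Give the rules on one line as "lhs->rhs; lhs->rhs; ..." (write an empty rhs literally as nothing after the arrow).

  | ccba => cba => c
  | aabc
  | bbabab => bbab => bb
  | cbc

ba->; cc->c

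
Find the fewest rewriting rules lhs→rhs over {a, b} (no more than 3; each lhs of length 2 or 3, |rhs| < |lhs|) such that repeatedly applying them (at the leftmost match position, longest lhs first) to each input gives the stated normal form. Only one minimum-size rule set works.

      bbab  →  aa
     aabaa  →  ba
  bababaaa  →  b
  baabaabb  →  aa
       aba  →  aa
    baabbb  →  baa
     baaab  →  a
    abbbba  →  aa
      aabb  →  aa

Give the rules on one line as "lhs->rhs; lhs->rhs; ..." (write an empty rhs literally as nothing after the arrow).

  | bbab => aab => aa
  | aabaa => aaaa => ba
  | bababaaa => baabaaa => baaaaa => bbaa => aaa => b
  | baabaabb => baaaabb => bbabb => aabb => aab => aa

aaa->b; ab->a; bb->a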